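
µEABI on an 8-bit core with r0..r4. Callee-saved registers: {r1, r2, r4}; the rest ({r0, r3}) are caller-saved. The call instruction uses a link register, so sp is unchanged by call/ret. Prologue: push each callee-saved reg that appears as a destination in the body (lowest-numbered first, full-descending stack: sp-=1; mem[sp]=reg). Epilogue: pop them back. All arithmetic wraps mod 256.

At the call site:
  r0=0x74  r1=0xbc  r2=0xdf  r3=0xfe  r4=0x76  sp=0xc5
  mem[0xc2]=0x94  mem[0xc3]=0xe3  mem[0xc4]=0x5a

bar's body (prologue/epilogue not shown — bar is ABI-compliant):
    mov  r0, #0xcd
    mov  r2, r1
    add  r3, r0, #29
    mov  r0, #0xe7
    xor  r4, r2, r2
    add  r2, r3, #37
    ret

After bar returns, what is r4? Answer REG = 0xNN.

REG = 0x76

prologue: push r2 → mem[0xc4]=0xdf, sp=0xc4
prologue: push r4 → mem[0xc3]=0x76, sp=0xc3
body[0] mov  r0, #0xcd → r0=0xcd
body[1] mov  r2, r1 → r2=0xbc
body[2] add  r3, r0, #29 → r3=0xea
body[3] mov  r0, #0xe7 → r0=0xe7
body[4] xor  r4, r2, r2 → r4=0x00
body[5] add  r2, r3, #37 → r2=0x0f
epilogue: pop r4=0x76, sp=0xc4
epilogue: pop r2=0xdf, sp=0xc5
r4 is callee-saved → restored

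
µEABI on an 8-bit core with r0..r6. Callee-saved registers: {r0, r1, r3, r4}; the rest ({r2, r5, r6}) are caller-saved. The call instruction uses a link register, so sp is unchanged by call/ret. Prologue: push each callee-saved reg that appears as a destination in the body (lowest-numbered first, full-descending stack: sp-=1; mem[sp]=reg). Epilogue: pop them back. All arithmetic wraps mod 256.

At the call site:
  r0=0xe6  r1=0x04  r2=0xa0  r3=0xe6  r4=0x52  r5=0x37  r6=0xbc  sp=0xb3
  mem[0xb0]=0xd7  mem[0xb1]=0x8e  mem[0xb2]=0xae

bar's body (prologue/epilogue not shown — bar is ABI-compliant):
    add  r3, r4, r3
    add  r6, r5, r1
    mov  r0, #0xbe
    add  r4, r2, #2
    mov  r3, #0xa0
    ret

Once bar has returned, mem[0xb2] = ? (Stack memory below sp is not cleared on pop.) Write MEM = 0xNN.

prologue: push r0 → mem[0xb2]=0xe6, sp=0xb2
prologue: push r3 → mem[0xb1]=0xe6, sp=0xb1
prologue: push r4 → mem[0xb0]=0x52, sp=0xb0
body[0] add  r3, r4, r3 → r3=0x38
body[1] add  r6, r5, r1 → r6=0x3b
body[2] mov  r0, #0xbe → r0=0xbe
body[3] add  r4, r2, #2 → r4=0xa2
body[4] mov  r3, #0xa0 → r3=0xa0
epilogue: pop r4=0x52, sp=0xb1
epilogue: pop r3=0xe6, sp=0xb2
epilogue: pop r0=0xe6, sp=0xb3
prologue pushed ['r0', 'r3', 'r4'] at ['0xb2', '0xb1', '0xb0']

MEM = 0xe6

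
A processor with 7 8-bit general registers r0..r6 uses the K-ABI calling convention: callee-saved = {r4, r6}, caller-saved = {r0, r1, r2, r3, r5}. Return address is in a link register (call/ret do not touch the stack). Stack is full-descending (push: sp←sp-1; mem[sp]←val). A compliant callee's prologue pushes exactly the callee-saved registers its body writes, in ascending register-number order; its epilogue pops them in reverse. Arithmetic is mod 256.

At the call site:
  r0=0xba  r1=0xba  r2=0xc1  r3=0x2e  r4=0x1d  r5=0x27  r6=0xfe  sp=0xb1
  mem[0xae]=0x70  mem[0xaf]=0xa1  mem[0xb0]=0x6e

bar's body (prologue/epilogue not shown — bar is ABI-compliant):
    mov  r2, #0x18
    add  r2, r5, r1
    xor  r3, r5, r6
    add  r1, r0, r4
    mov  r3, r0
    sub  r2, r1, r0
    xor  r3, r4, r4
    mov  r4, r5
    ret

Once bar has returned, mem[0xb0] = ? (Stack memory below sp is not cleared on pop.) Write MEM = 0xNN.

MEM = 0x1d

prologue: push r4 -> mem[0xb0]=0x1d, sp=0xb0
body[0] mov  r2, #0x18 -> r2=0x18
body[1] add  r2, r5, r1 -> r2=0xe1
body[2] xor  r3, r5, r6 -> r3=0xd9
body[3] add  r1, r0, r4 -> r1=0xd7
body[4] mov  r3, r0 -> r3=0xba
body[5] sub  r2, r1, r0 -> r2=0x1d
body[6] xor  r3, r4, r4 -> r3=0x00
body[7] mov  r4, r5 -> r4=0x27
epilogue: pop r4=0x1d, sp=0xb1
prologue pushed ['r4'] at ['0xb0']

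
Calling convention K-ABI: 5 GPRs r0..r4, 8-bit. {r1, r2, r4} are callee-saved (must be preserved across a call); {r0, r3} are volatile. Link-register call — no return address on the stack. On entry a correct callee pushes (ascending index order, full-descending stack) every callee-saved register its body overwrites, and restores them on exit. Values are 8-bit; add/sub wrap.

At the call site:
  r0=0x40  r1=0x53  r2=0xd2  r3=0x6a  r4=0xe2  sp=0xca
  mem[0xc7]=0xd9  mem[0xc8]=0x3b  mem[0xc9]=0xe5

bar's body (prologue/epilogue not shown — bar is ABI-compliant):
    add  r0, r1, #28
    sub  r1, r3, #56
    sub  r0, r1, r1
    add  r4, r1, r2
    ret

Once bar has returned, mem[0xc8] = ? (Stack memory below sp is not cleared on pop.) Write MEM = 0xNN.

prologue: push r1 → mem[0xc9]=0x53, sp=0xc9
prologue: push r4 → mem[0xc8]=0xe2, sp=0xc8
body[0] add  r0, r1, #28 → r0=0x6f
body[1] sub  r1, r3, #56 → r1=0x32
body[2] sub  r0, r1, r1 → r0=0x00
body[3] add  r4, r1, r2 → r4=0x04
epilogue: pop r4=0xe2, sp=0xc9
epilogue: pop r1=0x53, sp=0xca
prologue pushed ['r1', 'r4'] at ['0xc9', '0xc8']

MEM = 0xe2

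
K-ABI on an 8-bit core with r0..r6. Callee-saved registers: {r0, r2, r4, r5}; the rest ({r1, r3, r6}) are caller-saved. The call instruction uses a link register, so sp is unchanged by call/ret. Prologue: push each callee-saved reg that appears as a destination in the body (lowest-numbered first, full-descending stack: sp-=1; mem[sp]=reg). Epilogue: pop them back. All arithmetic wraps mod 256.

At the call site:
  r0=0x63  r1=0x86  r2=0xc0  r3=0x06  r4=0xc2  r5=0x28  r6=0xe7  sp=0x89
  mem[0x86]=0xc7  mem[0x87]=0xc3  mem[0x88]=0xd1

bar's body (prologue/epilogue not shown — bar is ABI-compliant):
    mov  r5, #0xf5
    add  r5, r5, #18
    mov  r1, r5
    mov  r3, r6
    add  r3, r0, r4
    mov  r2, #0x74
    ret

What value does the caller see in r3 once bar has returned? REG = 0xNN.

prologue: push r2 → mem[0x88]=0xc0, sp=0x88
prologue: push r5 → mem[0x87]=0x28, sp=0x87
body[0] mov  r5, #0xf5 → r5=0xf5
body[1] add  r5, r5, #18 → r5=0x07
body[2] mov  r1, r5 → r1=0x07
body[3] mov  r3, r6 → r3=0xe7
body[4] add  r3, r0, r4 → r3=0x25
body[5] mov  r2, #0x74 → r2=0x74
epilogue: pop r5=0x28, sp=0x88
epilogue: pop r2=0xc0, sp=0x89
r3 is caller-saved → body value

REG = 0x25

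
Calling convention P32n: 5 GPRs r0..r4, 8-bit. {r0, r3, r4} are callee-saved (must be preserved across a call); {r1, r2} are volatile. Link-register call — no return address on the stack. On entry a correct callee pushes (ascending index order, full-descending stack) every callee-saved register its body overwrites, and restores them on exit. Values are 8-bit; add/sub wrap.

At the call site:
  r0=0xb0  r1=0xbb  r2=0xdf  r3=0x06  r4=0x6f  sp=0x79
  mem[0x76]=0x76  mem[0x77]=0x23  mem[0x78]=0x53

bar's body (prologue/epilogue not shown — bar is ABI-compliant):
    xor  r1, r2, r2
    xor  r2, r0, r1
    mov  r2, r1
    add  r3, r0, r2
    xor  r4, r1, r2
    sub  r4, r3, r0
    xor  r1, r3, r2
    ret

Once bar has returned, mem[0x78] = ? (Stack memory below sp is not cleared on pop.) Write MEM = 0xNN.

MEM = 0x06

prologue: push r3 → mem[0x78]=0x06, sp=0x78
prologue: push r4 → mem[0x77]=0x6f, sp=0x77
body[0] xor  r1, r2, r2 → r1=0x00
body[1] xor  r2, r0, r1 → r2=0xb0
body[2] mov  r2, r1 → r2=0x00
body[3] add  r3, r0, r2 → r3=0xb0
body[4] xor  r4, r1, r2 → r4=0x00
body[5] sub  r4, r3, r0 → r4=0x00
body[6] xor  r1, r3, r2 → r1=0xb0
epilogue: pop r4=0x6f, sp=0x78
epilogue: pop r3=0x06, sp=0x79
prologue pushed ['r3', 'r4'] at ['0x78', '0x77']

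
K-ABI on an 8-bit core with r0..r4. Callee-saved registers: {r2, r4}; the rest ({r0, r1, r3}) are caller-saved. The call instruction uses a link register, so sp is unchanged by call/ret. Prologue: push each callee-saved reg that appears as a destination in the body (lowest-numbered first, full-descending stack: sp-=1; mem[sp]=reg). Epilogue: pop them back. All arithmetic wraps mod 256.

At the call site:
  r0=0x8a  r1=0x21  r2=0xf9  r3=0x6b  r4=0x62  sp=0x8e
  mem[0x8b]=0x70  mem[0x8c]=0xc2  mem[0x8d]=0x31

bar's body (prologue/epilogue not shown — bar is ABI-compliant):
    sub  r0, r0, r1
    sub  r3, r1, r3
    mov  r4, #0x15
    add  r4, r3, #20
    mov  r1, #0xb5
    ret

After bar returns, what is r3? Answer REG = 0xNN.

prologue: push r4 -> mem[0x8d]=0x62, sp=0x8d
body[0] sub  r0, r0, r1 -> r0=0x69
body[1] sub  r3, r1, r3 -> r3=0xb6
body[2] mov  r4, #0x15 -> r4=0x15
body[3] add  r4, r3, #20 -> r4=0xca
body[4] mov  r1, #0xb5 -> r1=0xb5
epilogue: pop r4=0x62, sp=0x8e
r3 is caller-saved -> body value

REG = 0xb6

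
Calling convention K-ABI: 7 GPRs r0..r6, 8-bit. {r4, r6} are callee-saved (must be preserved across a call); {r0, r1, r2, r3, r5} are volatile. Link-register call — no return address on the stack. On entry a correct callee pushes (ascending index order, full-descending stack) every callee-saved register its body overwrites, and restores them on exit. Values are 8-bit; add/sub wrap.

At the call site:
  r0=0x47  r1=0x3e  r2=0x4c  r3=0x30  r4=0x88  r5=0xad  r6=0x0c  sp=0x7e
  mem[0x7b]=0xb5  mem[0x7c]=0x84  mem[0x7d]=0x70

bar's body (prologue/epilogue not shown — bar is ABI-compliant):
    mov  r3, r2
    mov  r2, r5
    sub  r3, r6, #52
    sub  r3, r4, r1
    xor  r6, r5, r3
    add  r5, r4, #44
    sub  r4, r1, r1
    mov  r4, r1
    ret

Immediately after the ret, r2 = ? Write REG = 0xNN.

REG = 0xad

prologue: push r4 → mem[0x7d]=0x88, sp=0x7d
prologue: push r6 → mem[0x7c]=0x0c, sp=0x7c
body[0] mov  r3, r2 → r3=0x4c
body[1] mov  r2, r5 → r2=0xad
body[2] sub  r3, r6, #52 → r3=0xd8
body[3] sub  r3, r4, r1 → r3=0x4a
body[4] xor  r6, r5, r3 → r6=0xe7
body[5] add  r5, r4, #44 → r5=0xb4
body[6] sub  r4, r1, r1 → r4=0x00
body[7] mov  r4, r1 → r4=0x3e
epilogue: pop r6=0x0c, sp=0x7d
epilogue: pop r4=0x88, sp=0x7e
r2 is caller-saved → body value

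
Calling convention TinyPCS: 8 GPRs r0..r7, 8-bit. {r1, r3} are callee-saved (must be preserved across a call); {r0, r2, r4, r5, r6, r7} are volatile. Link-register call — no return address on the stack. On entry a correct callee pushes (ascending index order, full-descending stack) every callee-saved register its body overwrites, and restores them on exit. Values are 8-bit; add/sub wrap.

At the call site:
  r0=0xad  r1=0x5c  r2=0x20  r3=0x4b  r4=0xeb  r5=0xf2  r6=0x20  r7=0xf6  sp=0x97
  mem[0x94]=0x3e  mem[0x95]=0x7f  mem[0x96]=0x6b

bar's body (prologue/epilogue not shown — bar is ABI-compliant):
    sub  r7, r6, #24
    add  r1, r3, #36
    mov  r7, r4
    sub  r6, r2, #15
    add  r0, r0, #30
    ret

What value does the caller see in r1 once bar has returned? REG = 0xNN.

prologue: push r1 -> mem[0x96]=0x5c, sp=0x96
body[0] sub  r7, r6, #24 -> r7=0x08
body[1] add  r1, r3, #36 -> r1=0x6f
body[2] mov  r7, r4 -> r7=0xeb
body[3] sub  r6, r2, #15 -> r6=0x11
body[4] add  r0, r0, #30 -> r0=0xcb
epilogue: pop r1=0x5c, sp=0x97
r1 is callee-saved -> restored

REG = 0x5c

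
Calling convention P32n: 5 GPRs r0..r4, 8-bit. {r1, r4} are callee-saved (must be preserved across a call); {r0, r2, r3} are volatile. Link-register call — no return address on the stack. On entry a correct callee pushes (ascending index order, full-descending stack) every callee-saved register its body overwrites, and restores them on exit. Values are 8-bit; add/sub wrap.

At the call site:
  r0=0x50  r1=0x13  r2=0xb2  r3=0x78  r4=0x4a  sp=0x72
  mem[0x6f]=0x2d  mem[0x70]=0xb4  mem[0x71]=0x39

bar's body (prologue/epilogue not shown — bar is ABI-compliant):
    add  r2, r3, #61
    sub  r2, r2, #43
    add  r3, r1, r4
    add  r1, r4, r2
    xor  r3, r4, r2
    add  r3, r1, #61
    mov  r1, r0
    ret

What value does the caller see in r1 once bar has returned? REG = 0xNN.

prologue: push r1 -> mem[0x71]=0x13, sp=0x71
body[0] add  r2, r3, #61 -> r2=0xb5
body[1] sub  r2, r2, #43 -> r2=0x8a
body[2] add  r3, r1, r4 -> r3=0x5d
body[3] add  r1, r4, r2 -> r1=0xd4
body[4] xor  r3, r4, r2 -> r3=0xc0
body[5] add  r3, r1, #61 -> r3=0x11
body[6] mov  r1, r0 -> r1=0x50
epilogue: pop r1=0x13, sp=0x72
r1 is callee-saved -> restored

REG = 0x13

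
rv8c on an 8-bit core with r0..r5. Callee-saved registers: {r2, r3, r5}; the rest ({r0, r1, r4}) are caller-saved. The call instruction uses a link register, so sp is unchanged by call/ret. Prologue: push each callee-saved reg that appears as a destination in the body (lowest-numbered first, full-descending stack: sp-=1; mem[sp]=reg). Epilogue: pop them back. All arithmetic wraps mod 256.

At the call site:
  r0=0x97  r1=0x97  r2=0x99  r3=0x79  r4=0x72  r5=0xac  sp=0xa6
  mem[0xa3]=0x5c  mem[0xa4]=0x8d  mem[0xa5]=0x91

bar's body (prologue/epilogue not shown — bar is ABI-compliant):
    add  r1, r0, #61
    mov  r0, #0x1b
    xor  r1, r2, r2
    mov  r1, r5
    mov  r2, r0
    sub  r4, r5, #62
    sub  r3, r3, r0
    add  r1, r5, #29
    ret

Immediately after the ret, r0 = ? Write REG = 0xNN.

prologue: push r2 -> mem[0xa5]=0x99, sp=0xa5
prologue: push r3 -> mem[0xa4]=0x79, sp=0xa4
body[0] add  r1, r0, #61 -> r1=0xd4
body[1] mov  r0, #0x1b -> r0=0x1b
body[2] xor  r1, r2, r2 -> r1=0x00
body[3] mov  r1, r5 -> r1=0xac
body[4] mov  r2, r0 -> r2=0x1b
body[5] sub  r4, r5, #62 -> r4=0x6e
body[6] sub  r3, r3, r0 -> r3=0x5e
body[7] add  r1, r5, #29 -> r1=0xc9
epilogue: pop r3=0x79, sp=0xa5
epilogue: pop r2=0x99, sp=0xa6
r0 is caller-saved -> body value

REG = 0x1b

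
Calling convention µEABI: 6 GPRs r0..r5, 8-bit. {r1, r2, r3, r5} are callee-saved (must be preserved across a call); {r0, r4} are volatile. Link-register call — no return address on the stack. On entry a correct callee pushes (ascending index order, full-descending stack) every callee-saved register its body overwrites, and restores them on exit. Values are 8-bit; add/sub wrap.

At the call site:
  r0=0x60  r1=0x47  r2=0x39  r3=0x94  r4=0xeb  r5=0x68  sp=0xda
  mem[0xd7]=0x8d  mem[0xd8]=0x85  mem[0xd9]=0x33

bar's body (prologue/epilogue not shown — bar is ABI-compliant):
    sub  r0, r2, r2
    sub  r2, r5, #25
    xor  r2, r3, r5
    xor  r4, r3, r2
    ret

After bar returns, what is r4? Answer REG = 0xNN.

prologue: push r2 -> mem[0xd9]=0x39, sp=0xd9
body[0] sub  r0, r2, r2 -> r0=0x00
body[1] sub  r2, r5, #25 -> r2=0x4f
body[2] xor  r2, r3, r5 -> r2=0xfc
body[3] xor  r4, r3, r2 -> r4=0x68
epilogue: pop r2=0x39, sp=0xda
r4 is caller-saved -> body value

REG = 0x68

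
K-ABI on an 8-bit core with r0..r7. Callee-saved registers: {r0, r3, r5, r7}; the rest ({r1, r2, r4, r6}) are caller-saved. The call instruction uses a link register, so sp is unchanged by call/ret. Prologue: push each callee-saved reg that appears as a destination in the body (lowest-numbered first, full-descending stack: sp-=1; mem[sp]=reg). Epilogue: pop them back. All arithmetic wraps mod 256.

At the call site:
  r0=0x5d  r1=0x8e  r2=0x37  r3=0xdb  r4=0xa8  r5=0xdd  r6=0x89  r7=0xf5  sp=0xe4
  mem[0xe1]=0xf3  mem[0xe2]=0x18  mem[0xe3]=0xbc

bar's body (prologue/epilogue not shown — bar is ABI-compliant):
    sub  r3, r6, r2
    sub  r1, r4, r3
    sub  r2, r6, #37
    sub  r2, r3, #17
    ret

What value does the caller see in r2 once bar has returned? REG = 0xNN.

prologue: push r3 -> mem[0xe3]=0xdb, sp=0xe3
body[0] sub  r3, r6, r2 -> r3=0x52
body[1] sub  r1, r4, r3 -> r1=0x56
body[2] sub  r2, r6, #37 -> r2=0x64
body[3] sub  r2, r3, #17 -> r2=0x41
epilogue: pop r3=0xdb, sp=0xe4
r2 is caller-saved -> body value

REG = 0x41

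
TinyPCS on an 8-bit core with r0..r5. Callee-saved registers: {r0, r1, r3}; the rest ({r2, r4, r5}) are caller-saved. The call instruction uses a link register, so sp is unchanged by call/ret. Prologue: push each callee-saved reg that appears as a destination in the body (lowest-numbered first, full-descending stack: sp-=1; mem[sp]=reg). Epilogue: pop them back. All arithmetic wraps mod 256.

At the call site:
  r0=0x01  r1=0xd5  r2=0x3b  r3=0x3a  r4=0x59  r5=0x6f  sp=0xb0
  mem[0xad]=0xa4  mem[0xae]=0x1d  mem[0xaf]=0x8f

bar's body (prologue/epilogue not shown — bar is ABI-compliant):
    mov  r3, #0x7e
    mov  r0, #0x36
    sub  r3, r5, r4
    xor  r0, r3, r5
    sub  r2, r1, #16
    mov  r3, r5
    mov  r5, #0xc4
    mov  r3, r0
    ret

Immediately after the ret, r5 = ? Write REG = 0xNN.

REG = 0xc4

prologue: push r0 → mem[0xaf]=0x01, sp=0xaf
prologue: push r3 → mem[0xae]=0x3a, sp=0xae
body[0] mov  r3, #0x7e → r3=0x7e
body[1] mov  r0, #0x36 → r0=0x36
body[2] sub  r3, r5, r4 → r3=0x16
body[3] xor  r0, r3, r5 → r0=0x79
body[4] sub  r2, r1, #16 → r2=0xc5
body[5] mov  r3, r5 → r3=0x6f
body[6] mov  r5, #0xc4 → r5=0xc4
body[7] mov  r3, r0 → r3=0x79
epilogue: pop r3=0x3a, sp=0xaf
epilogue: pop r0=0x01, sp=0xb0
r5 is caller-saved → body value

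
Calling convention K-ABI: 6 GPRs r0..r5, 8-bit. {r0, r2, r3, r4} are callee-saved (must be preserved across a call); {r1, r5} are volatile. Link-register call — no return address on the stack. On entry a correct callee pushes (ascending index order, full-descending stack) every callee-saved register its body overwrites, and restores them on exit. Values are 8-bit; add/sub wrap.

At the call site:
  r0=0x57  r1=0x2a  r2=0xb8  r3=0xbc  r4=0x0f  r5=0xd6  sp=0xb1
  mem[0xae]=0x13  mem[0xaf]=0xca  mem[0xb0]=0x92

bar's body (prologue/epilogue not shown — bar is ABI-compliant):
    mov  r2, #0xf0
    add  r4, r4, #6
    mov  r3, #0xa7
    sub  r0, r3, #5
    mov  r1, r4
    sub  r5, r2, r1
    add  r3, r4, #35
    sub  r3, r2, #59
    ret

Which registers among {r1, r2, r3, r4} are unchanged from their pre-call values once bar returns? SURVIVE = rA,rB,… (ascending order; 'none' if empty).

SURVIVE = r2,r3,r4

prologue: push r0 → mem[0xb0]=0x57, sp=0xb0
prologue: push r2 → mem[0xaf]=0xb8, sp=0xaf
prologue: push r3 → mem[0xae]=0xbc, sp=0xae
prologue: push r4 → mem[0xad]=0x0f, sp=0xad
body[0] mov  r2, #0xf0 → r2=0xf0
body[1] add  r4, r4, #6 → r4=0x15
body[2] mov  r3, #0xa7 → r3=0xa7
body[3] sub  r0, r3, #5 → r0=0xa2
body[4] mov  r1, r4 → r1=0x15
body[5] sub  r5, r2, r1 → r5=0xdb
body[6] add  r3, r4, #35 → r3=0x38
body[7] sub  r3, r2, #59 → r3=0xb5
epilogue: pop r4=0x0f, sp=0xae
epilogue: pop r3=0xbc, sp=0xaf
epilogue: pop r2=0xb8, sp=0xb0
epilogue: pop r0=0x57, sp=0xb1
r1: caller-saved, written=True
r2: callee-saved, written=True
r3: callee-saved, written=True
r4: callee-saved, written=True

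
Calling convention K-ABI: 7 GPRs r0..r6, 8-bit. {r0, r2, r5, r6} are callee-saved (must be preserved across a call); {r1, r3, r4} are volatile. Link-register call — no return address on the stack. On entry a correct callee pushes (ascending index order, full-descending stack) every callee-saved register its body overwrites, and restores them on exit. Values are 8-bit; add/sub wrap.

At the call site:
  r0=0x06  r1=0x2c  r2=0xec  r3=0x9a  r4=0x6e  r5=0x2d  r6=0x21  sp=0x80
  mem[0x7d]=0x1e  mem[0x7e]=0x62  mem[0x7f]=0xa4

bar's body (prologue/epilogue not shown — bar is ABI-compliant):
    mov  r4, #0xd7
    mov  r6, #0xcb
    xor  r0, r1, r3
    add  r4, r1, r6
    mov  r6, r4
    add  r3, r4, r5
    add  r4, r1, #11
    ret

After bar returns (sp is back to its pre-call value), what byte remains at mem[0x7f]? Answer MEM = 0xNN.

MEM = 0x06

prologue: push r0 → mem[0x7f]=0x06, sp=0x7f
prologue: push r6 → mem[0x7e]=0x21, sp=0x7e
body[0] mov  r4, #0xd7 → r4=0xd7
body[1] mov  r6, #0xcb → r6=0xcb
body[2] xor  r0, r1, r3 → r0=0xb6
body[3] add  r4, r1, r6 → r4=0xf7
body[4] mov  r6, r4 → r6=0xf7
body[5] add  r3, r4, r5 → r3=0x24
body[6] add  r4, r1, #11 → r4=0x37
epilogue: pop r6=0x21, sp=0x7f
epilogue: pop r0=0x06, sp=0x80
prologue pushed ['r0', 'r6'] at ['0x7f', '0x7e']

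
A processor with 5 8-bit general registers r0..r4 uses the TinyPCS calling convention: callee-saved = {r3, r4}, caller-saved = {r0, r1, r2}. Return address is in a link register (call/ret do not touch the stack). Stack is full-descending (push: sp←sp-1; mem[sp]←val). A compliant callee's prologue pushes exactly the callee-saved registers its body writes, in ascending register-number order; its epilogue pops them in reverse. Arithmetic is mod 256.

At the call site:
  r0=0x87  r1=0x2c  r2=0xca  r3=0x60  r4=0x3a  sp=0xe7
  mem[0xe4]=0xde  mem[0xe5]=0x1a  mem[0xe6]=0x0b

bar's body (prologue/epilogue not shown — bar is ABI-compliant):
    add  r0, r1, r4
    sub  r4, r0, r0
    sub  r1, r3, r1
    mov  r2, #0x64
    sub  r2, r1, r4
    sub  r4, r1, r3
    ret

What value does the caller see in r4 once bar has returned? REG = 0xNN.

REG = 0x3a

prologue: push r4 -> mem[0xe6]=0x3a, sp=0xe6
body[0] add  r0, r1, r4 -> r0=0x66
body[1] sub  r4, r0, r0 -> r4=0x00
body[2] sub  r1, r3, r1 -> r1=0x34
body[3] mov  r2, #0x64 -> r2=0x64
body[4] sub  r2, r1, r4 -> r2=0x34
body[5] sub  r4, r1, r3 -> r4=0xd4
epilogue: pop r4=0x3a, sp=0xe7
r4 is callee-saved -> restored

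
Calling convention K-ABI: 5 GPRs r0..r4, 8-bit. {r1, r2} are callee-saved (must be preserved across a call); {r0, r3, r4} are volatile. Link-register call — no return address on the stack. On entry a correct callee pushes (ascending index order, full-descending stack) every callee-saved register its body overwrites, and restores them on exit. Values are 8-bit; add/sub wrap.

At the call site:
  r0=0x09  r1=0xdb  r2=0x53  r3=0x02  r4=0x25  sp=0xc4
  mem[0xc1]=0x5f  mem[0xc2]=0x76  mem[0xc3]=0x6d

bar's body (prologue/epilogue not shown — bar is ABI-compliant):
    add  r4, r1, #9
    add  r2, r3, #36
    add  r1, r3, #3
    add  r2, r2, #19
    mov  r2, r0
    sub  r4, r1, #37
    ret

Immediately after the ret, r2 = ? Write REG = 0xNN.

prologue: push r1 -> mem[0xc3]=0xdb, sp=0xc3
prologue: push r2 -> mem[0xc2]=0x53, sp=0xc2
body[0] add  r4, r1, #9 -> r4=0xe4
body[1] add  r2, r3, #36 -> r2=0x26
body[2] add  r1, r3, #3 -> r1=0x05
body[3] add  r2, r2, #19 -> r2=0x39
body[4] mov  r2, r0 -> r2=0x09
body[5] sub  r4, r1, #37 -> r4=0xe0
epilogue: pop r2=0x53, sp=0xc3
epilogue: pop r1=0xdb, sp=0xc4
r2 is callee-saved -> restored

REG = 0x53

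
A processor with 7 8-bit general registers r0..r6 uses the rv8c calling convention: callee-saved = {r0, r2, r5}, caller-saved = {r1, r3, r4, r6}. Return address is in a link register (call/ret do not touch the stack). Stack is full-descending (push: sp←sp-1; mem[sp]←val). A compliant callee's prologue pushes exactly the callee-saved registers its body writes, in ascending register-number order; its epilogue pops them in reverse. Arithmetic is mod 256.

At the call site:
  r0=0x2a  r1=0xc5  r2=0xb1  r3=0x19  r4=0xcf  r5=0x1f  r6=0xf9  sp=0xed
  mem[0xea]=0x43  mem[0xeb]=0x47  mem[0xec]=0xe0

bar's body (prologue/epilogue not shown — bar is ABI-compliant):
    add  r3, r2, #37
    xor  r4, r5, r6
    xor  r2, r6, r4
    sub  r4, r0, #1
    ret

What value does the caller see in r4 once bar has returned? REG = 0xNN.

REG = 0x29

prologue: push r2 → mem[0xec]=0xb1, sp=0xec
body[0] add  r3, r2, #37 → r3=0xd6
body[1] xor  r4, r5, r6 → r4=0xe6
body[2] xor  r2, r6, r4 → r2=0x1f
body[3] sub  r4, r0, #1 → r4=0x29
epilogue: pop r2=0xb1, sp=0xed
r4 is caller-saved → body value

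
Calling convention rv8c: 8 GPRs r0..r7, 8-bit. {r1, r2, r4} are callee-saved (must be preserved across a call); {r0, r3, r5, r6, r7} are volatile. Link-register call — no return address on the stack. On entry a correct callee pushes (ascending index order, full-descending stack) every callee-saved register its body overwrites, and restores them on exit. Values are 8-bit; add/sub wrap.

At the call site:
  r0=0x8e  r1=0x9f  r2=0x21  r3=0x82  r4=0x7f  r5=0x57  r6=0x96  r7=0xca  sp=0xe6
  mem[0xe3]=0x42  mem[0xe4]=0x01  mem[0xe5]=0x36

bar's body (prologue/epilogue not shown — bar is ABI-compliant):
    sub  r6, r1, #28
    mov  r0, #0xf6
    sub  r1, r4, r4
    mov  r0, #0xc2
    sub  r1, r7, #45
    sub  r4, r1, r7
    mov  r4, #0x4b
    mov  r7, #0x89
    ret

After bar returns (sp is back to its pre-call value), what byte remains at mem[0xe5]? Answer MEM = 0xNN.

prologue: push r1 → mem[0xe5]=0x9f, sp=0xe5
prologue: push r4 → mem[0xe4]=0x7f, sp=0xe4
body[0] sub  r6, r1, #28 → r6=0x83
body[1] mov  r0, #0xf6 → r0=0xf6
body[2] sub  r1, r4, r4 → r1=0x00
body[3] mov  r0, #0xc2 → r0=0xc2
body[4] sub  r1, r7, #45 → r1=0x9d
body[5] sub  r4, r1, r7 → r4=0xd3
body[6] mov  r4, #0x4b → r4=0x4b
body[7] mov  r7, #0x89 → r7=0x89
epilogue: pop r4=0x7f, sp=0xe5
epilogue: pop r1=0x9f, sp=0xe6
prologue pushed ['r1', 'r4'] at ['0xe5', '0xe4']

MEM = 0x9f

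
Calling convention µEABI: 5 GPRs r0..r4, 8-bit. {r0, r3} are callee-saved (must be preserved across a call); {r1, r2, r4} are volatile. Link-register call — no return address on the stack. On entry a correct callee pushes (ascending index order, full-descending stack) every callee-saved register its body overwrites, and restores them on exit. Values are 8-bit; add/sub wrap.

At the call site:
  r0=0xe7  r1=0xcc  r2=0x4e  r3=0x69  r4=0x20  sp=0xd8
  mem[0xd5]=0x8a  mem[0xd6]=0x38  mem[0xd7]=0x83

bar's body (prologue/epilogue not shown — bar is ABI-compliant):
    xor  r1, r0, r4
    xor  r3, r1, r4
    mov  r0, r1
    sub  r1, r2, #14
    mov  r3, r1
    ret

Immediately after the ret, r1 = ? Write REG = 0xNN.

REG = 0x40

prologue: push r0 → mem[0xd7]=0xe7, sp=0xd7
prologue: push r3 → mem[0xd6]=0x69, sp=0xd6
body[0] xor  r1, r0, r4 → r1=0xc7
body[1] xor  r3, r1, r4 → r3=0xe7
body[2] mov  r0, r1 → r0=0xc7
body[3] sub  r1, r2, #14 → r1=0x40
body[4] mov  r3, r1 → r3=0x40
epilogue: pop r3=0x69, sp=0xd7
epilogue: pop r0=0xe7, sp=0xd8
r1 is caller-saved → body value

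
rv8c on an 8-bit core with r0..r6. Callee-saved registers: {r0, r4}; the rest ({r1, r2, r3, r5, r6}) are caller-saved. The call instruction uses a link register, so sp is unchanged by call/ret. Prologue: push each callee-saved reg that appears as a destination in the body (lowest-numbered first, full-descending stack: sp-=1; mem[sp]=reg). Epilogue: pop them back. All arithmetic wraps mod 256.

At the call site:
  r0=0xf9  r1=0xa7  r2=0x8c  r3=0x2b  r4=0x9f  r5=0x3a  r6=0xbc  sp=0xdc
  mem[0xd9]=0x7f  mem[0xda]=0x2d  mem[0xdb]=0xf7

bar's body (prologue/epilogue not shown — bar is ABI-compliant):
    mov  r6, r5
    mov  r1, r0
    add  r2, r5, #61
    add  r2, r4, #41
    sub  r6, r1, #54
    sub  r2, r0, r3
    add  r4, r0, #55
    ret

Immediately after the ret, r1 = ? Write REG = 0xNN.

prologue: push r4 → mem[0xdb]=0x9f, sp=0xdb
body[0] mov  r6, r5 → r6=0x3a
body[1] mov  r1, r0 → r1=0xf9
body[2] add  r2, r5, #61 → r2=0x77
body[3] add  r2, r4, #41 → r2=0xc8
body[4] sub  r6, r1, #54 → r6=0xc3
body[5] sub  r2, r0, r3 → r2=0xce
body[6] add  r4, r0, #55 → r4=0x30
epilogue: pop r4=0x9f, sp=0xdc
r1 is caller-saved → body value

REG = 0xf9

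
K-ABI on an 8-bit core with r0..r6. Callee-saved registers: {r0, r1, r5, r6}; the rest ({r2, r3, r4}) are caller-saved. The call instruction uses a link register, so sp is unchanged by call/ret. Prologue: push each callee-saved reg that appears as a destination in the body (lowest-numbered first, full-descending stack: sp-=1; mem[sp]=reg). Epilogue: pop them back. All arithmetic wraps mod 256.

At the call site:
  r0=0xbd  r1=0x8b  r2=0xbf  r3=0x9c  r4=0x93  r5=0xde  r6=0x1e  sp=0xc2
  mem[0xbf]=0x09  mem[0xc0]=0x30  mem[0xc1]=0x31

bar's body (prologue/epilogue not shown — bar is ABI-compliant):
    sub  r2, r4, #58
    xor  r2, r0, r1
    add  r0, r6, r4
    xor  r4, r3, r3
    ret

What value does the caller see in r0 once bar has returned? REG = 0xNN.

REG = 0xbd

prologue: push r0 → mem[0xc1]=0xbd, sp=0xc1
body[0] sub  r2, r4, #58 → r2=0x59
body[1] xor  r2, r0, r1 → r2=0x36
body[2] add  r0, r6, r4 → r0=0xb1
body[3] xor  r4, r3, r3 → r4=0x00
epilogue: pop r0=0xbd, sp=0xc2
r0 is callee-saved → restored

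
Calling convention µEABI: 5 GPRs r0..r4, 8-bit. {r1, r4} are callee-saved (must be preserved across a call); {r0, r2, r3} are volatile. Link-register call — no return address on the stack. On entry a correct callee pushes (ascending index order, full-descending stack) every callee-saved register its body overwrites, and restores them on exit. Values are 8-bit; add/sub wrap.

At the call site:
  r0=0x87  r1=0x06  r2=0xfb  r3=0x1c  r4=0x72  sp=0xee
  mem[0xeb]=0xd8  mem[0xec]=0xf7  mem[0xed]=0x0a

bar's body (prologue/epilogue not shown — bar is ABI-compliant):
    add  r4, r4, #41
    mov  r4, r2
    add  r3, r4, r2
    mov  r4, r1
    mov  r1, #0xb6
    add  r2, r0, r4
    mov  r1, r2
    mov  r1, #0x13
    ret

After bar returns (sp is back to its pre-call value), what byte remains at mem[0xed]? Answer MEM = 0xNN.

MEM = 0x06

prologue: push r1 → mem[0xed]=0x06, sp=0xed
prologue: push r4 → mem[0xec]=0x72, sp=0xec
body[0] add  r4, r4, #41 → r4=0x9b
body[1] mov  r4, r2 → r4=0xfb
body[2] add  r3, r4, r2 → r3=0xf6
body[3] mov  r4, r1 → r4=0x06
body[4] mov  r1, #0xb6 → r1=0xb6
body[5] add  r2, r0, r4 → r2=0x8d
body[6] mov  r1, r2 → r1=0x8d
body[7] mov  r1, #0x13 → r1=0x13
epilogue: pop r4=0x72, sp=0xed
epilogue: pop r1=0x06, sp=0xee
prologue pushed ['r1', 'r4'] at ['0xed', '0xec']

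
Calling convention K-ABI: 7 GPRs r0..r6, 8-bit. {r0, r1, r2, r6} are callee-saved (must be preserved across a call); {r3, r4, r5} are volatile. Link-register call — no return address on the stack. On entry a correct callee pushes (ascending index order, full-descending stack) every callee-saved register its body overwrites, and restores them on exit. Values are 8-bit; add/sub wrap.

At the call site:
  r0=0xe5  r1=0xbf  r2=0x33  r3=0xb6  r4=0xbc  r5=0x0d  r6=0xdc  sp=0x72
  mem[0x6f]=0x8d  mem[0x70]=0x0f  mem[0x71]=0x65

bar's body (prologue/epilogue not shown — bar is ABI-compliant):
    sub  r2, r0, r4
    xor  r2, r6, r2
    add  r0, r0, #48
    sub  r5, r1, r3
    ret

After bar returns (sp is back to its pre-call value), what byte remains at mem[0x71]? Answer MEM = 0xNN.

MEM = 0xe5

prologue: push r0 → mem[0x71]=0xe5, sp=0x71
prologue: push r2 → mem[0x70]=0x33, sp=0x70
body[0] sub  r2, r0, r4 → r2=0x29
body[1] xor  r2, r6, r2 → r2=0xf5
body[2] add  r0, r0, #48 → r0=0x15
body[3] sub  r5, r1, r3 → r5=0x09
epilogue: pop r2=0x33, sp=0x71
epilogue: pop r0=0xe5, sp=0x72
prologue pushed ['r0', 'r2'] at ['0x71', '0x70']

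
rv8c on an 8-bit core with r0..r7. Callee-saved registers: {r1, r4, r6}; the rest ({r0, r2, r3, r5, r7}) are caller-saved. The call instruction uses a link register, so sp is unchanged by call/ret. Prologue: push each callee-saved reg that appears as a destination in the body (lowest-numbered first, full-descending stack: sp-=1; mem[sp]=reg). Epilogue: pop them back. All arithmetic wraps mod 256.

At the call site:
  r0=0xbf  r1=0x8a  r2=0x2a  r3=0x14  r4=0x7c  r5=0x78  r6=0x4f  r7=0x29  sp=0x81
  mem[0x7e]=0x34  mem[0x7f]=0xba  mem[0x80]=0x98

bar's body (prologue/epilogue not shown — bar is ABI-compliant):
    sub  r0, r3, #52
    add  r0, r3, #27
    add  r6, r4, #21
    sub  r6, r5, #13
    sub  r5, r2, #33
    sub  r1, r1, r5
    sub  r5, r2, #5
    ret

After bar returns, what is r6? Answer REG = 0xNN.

prologue: push r1 → mem[0x80]=0x8a, sp=0x80
prologue: push r6 → mem[0x7f]=0x4f, sp=0x7f
body[0] sub  r0, r3, #52 → r0=0xe0
body[1] add  r0, r3, #27 → r0=0x2f
body[2] add  r6, r4, #21 → r6=0x91
body[3] sub  r6, r5, #13 → r6=0x6b
body[4] sub  r5, r2, #33 → r5=0x09
body[5] sub  r1, r1, r5 → r1=0x81
body[6] sub  r5, r2, #5 → r5=0x25
epilogue: pop r6=0x4f, sp=0x80
epilogue: pop r1=0x8a, sp=0x81
r6 is callee-saved → restored

REG = 0x4f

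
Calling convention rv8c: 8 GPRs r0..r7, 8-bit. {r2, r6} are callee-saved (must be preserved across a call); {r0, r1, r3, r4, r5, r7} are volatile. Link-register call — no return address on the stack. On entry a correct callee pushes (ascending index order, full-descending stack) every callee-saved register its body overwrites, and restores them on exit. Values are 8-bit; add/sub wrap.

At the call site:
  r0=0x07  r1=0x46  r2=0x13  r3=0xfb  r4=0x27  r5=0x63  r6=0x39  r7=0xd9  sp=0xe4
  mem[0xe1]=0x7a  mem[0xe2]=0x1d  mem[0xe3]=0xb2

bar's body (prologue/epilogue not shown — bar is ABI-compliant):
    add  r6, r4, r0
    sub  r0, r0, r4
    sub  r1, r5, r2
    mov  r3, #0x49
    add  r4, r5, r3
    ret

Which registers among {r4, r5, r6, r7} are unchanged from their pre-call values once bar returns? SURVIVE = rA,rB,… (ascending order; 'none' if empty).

SURVIVE = r5,r6,r7

prologue: push r6 -> mem[0xe3]=0x39, sp=0xe3
body[0] add  r6, r4, r0 -> r6=0x2e
body[1] sub  r0, r0, r4 -> r0=0xe0
body[2] sub  r1, r5, r2 -> r1=0x50
body[3] mov  r3, #0x49 -> r3=0x49
body[4] add  r4, r5, r3 -> r4=0xac
epilogue: pop r6=0x39, sp=0xe4
r4: caller-saved, written=True
r5: caller-saved, written=False
r6: callee-saved, written=True
r7: caller-saved, written=False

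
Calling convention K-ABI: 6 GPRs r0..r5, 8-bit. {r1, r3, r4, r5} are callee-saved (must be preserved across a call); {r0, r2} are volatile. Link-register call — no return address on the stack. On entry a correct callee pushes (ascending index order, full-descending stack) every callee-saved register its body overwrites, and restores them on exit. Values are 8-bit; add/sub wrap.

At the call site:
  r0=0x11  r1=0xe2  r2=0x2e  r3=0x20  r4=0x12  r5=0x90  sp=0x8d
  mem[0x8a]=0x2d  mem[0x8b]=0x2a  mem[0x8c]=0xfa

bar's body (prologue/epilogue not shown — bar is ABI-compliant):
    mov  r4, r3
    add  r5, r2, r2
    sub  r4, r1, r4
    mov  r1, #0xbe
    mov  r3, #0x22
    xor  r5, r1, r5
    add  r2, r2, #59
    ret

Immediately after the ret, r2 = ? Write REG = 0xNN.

REG = 0x69

prologue: push r1 → mem[0x8c]=0xe2, sp=0x8c
prologue: push r3 → mem[0x8b]=0x20, sp=0x8b
prologue: push r4 → mem[0x8a]=0x12, sp=0x8a
prologue: push r5 → mem[0x89]=0x90, sp=0x89
body[0] mov  r4, r3 → r4=0x20
body[1] add  r5, r2, r2 → r5=0x5c
body[2] sub  r4, r1, r4 → r4=0xc2
body[3] mov  r1, #0xbe → r1=0xbe
body[4] mov  r3, #0x22 → r3=0x22
body[5] xor  r5, r1, r5 → r5=0xe2
body[6] add  r2, r2, #59 → r2=0x69
epilogue: pop r5=0x90, sp=0x8a
epilogue: pop r4=0x12, sp=0x8b
epilogue: pop r3=0x20, sp=0x8c
epilogue: pop r1=0xe2, sp=0x8d
r2 is caller-saved → body value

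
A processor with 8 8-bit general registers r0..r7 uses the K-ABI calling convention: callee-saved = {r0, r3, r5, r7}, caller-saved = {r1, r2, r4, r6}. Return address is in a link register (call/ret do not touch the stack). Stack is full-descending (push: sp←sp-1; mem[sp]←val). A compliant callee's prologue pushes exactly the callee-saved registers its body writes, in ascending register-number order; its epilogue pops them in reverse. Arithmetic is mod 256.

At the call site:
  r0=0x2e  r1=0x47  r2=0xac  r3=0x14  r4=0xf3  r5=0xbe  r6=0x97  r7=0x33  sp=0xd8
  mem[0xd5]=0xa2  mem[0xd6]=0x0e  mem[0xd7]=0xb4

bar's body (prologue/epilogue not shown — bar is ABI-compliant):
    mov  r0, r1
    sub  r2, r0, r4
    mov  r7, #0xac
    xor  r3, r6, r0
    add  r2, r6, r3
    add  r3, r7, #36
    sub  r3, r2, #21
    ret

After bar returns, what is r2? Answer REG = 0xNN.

prologue: push r0 -> mem[0xd7]=0x2e, sp=0xd7
prologue: push r3 -> mem[0xd6]=0x14, sp=0xd6
prologue: push r7 -> mem[0xd5]=0x33, sp=0xd5
body[0] mov  r0, r1 -> r0=0x47
body[1] sub  r2, r0, r4 -> r2=0x54
body[2] mov  r7, #0xac -> r7=0xac
body[3] xor  r3, r6, r0 -> r3=0xd0
body[4] add  r2, r6, r3 -> r2=0x67
body[5] add  r3, r7, #36 -> r3=0xd0
body[6] sub  r3, r2, #21 -> r3=0x52
epilogue: pop r7=0x33, sp=0xd6
epilogue: pop r3=0x14, sp=0xd7
epilogue: pop r0=0x2e, sp=0xd8
r2 is caller-saved -> body value

REG = 0x67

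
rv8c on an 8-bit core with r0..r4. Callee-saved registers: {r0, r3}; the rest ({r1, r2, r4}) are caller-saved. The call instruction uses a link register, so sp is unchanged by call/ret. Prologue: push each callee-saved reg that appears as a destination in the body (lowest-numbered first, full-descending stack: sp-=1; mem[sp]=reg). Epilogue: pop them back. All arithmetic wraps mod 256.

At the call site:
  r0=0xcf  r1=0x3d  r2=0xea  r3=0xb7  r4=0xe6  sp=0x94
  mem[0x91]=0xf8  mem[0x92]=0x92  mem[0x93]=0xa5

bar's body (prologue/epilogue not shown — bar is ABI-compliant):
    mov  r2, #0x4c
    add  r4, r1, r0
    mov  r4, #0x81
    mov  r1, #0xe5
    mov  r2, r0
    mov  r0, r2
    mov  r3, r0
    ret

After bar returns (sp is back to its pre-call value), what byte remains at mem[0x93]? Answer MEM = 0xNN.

prologue: push r0 → mem[0x93]=0xcf, sp=0x93
prologue: push r3 → mem[0x92]=0xb7, sp=0x92
body[0] mov  r2, #0x4c → r2=0x4c
body[1] add  r4, r1, r0 → r4=0x0c
body[2] mov  r4, #0x81 → r4=0x81
body[3] mov  r1, #0xe5 → r1=0xe5
body[4] mov  r2, r0 → r2=0xcf
body[5] mov  r0, r2 → r0=0xcf
body[6] mov  r3, r0 → r3=0xcf
epilogue: pop r3=0xb7, sp=0x93
epilogue: pop r0=0xcf, sp=0x94
prologue pushed ['r0', 'r3'] at ['0x93', '0x92']

MEM = 0xcf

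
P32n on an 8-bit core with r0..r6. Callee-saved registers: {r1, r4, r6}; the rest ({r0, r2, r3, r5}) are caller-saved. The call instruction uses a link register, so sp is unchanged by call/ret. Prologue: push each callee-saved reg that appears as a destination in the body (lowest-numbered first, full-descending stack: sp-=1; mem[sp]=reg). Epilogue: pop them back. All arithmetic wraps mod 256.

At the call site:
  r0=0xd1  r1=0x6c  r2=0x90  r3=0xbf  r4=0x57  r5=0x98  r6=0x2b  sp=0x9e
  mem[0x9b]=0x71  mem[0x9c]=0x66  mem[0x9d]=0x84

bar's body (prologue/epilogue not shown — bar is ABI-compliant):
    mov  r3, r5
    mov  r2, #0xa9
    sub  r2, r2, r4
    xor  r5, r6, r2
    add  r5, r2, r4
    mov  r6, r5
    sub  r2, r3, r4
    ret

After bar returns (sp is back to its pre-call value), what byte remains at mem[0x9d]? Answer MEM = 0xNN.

prologue: push r6 -> mem[0x9d]=0x2b, sp=0x9d
body[0] mov  r3, r5 -> r3=0x98
body[1] mov  r2, #0xa9 -> r2=0xa9
body[2] sub  r2, r2, r4 -> r2=0x52
body[3] xor  r5, r6, r2 -> r5=0x79
body[4] add  r5, r2, r4 -> r5=0xa9
body[5] mov  r6, r5 -> r6=0xa9
body[6] sub  r2, r3, r4 -> r2=0x41
epilogue: pop r6=0x2b, sp=0x9e
prologue pushed ['r6'] at ['0x9d']

MEM = 0x2b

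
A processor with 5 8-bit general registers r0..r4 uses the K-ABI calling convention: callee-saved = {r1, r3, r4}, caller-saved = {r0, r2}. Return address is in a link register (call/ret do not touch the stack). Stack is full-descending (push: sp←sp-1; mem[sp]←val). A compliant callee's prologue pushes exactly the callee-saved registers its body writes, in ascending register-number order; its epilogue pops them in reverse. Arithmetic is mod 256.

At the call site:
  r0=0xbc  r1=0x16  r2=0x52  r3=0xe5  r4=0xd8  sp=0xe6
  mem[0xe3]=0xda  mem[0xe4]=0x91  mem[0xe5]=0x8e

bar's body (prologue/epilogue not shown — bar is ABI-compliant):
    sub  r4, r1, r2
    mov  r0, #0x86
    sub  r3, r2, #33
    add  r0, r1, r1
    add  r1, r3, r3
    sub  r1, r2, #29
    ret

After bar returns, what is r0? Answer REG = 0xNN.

REG = 0x2c

prologue: push r1 → mem[0xe5]=0x16, sp=0xe5
prologue: push r3 → mem[0xe4]=0xe5, sp=0xe4
prologue: push r4 → mem[0xe3]=0xd8, sp=0xe3
body[0] sub  r4, r1, r2 → r4=0xc4
body[1] mov  r0, #0x86 → r0=0x86
body[2] sub  r3, r2, #33 → r3=0x31
body[3] add  r0, r1, r1 → r0=0x2c
body[4] add  r1, r3, r3 → r1=0x62
body[5] sub  r1, r2, #29 → r1=0x35
epilogue: pop r4=0xd8, sp=0xe4
epilogue: pop r3=0xe5, sp=0xe5
epilogue: pop r1=0x16, sp=0xe6
r0 is caller-saved → body value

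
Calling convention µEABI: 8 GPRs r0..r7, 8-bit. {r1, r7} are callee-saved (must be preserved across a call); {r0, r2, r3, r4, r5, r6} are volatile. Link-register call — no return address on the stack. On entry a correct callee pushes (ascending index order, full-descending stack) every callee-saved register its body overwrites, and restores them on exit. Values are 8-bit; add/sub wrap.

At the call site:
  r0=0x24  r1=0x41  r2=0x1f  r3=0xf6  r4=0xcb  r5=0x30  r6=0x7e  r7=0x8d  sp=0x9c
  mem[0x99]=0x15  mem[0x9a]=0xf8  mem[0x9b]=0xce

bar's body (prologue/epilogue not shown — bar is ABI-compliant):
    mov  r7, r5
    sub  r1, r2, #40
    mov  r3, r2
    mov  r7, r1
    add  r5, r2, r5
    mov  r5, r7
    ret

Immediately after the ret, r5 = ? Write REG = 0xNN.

prologue: push r1 -> mem[0x9b]=0x41, sp=0x9b
prologue: push r7 -> mem[0x9a]=0x8d, sp=0x9a
body[0] mov  r7, r5 -> r7=0x30
body[1] sub  r1, r2, #40 -> r1=0xf7
body[2] mov  r3, r2 -> r3=0x1f
body[3] mov  r7, r1 -> r7=0xf7
body[4] add  r5, r2, r5 -> r5=0x4f
body[5] mov  r5, r7 -> r5=0xf7
epilogue: pop r7=0x8d, sp=0x9b
epilogue: pop r1=0x41, sp=0x9c
r5 is caller-saved -> body value

REG = 0xf7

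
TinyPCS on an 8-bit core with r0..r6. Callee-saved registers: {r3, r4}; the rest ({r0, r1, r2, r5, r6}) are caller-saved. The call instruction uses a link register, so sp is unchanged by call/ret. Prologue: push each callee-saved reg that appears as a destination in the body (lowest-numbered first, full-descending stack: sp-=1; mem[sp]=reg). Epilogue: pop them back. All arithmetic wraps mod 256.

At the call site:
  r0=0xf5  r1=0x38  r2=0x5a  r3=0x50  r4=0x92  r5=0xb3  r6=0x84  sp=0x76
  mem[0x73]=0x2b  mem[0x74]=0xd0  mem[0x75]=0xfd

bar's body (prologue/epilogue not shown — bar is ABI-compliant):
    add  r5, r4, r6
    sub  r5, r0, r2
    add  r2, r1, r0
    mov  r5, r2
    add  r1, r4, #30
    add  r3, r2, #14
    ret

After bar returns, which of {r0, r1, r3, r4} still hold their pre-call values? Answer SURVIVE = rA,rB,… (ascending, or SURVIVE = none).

prologue: push r3 → mem[0x75]=0x50, sp=0x75
body[0] add  r5, r4, r6 → r5=0x16
body[1] sub  r5, r0, r2 → r5=0x9b
body[2] add  r2, r1, r0 → r2=0x2d
body[3] mov  r5, r2 → r5=0x2d
body[4] add  r1, r4, #30 → r1=0xb0
body[5] add  r3, r2, #14 → r3=0x3b
epilogue: pop r3=0x50, sp=0x76
r0: caller-saved, written=False
r1: caller-saved, written=True
r3: callee-saved, written=True
r4: callee-saved, written=False

SURVIVE = r0,r3,r4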